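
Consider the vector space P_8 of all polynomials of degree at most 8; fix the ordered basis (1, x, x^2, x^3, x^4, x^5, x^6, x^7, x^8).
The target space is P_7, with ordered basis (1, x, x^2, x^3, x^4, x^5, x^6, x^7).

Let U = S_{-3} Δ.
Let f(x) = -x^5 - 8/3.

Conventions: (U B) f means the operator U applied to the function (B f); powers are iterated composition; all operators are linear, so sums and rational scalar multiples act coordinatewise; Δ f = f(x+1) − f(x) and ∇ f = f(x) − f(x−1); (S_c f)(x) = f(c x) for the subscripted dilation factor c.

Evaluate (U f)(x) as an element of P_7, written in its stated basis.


the result is g(x) = -405x^4 + 270x^3 - 90x^2 + 15x - 1

Δ f = -5x^4 - 10x^3 - 10x^2 - 5x - 1
S_{-3} Δ f = -405x^4 + 270x^3 - 90x^2 + 15x - 1


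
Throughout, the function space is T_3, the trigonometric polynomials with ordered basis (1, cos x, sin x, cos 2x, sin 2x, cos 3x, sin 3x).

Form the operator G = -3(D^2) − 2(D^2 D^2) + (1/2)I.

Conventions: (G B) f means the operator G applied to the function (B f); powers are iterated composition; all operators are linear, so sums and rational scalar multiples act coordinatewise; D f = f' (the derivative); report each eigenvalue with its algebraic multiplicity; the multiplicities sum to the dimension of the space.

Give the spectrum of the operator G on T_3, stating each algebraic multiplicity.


image of 1: 1/2
image of cos x: (3/2)cos x
image of sin x: (3/2)sin x
image of cos 2x: -(39/2)cos 2x
image of sin 2x: -(39/2)sin 2x
image of cos 3x: -(269/2)cos 3x
image of sin 3x: -(269/2)sin 3x
the matrix is diagonal; its diagonal is (1/2, 3/2, 3/2, -39/2, -39/2, -269/2, -269/2)
for a triangular matrix the eigenvalues are the diagonal entries, with algebraic multiplicity their repetition count

λ = -269/2 (multiplicity 2), λ = -39/2 (multiplicity 2), λ = 1/2 (multiplicity 1), λ = 3/2 (multiplicity 2)


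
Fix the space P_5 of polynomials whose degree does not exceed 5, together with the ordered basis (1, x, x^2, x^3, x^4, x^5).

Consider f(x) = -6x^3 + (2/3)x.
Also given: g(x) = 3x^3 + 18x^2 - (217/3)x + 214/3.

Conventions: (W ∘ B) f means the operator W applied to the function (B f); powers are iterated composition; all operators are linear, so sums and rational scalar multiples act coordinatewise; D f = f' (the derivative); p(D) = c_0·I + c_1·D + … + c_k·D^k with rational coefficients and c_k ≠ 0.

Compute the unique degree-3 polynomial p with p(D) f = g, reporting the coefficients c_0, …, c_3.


c_0 = -1/2, c_1 = -1, c_2 = 2, c_3 = -2

D^0 f = -6x^3 + (2/3)x
D^1 f = -18x^2 + 2/3
D^2 f = -36x
D^3 f = -36
matching coefficients of g against c_0 f + c_1 Df + … from the top degree down determines the c_i
solution: c_0 = -1/2, c_1 = -1, c_2 = 2, c_3 = -2


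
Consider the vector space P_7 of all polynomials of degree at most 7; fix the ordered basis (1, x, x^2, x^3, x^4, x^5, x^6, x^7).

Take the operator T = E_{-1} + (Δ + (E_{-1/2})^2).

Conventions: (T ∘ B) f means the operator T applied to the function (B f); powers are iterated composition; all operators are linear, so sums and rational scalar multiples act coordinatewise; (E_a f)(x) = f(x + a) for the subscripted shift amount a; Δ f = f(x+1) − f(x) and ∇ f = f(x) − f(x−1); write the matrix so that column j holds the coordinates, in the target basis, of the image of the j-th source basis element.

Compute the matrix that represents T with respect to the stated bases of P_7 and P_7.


image of 1: 2
image of x: 2x - 1
image of x^2: 2x^2 - 2x + 3
image of x^3: 2x^3 - 3x^2 + 9x - 1
image of x^4: 2x^4 - 4x^3 + 18x^2 - 4x + 3
image of x^5: 2x^5 - 5x^4 + 30x^3 - 10x^2 + 15x - 1
image of x^6: 2x^6 - 6x^5 + 45x^4 - 20x^3 + 45x^2 - 6x + 3
image of x^7: 2x^7 - 7x^6 + 63x^5 - 35x^4 + 105x^3 - 21x^2 + 21x - 1
each image's coordinates form column j of the matrix

the matrix is [[2, -1, 3, -1, 3, -1, 3, -1]; [0, 2, -2, 9, -4, 15, -6, 21]; [0, 0, 2, -3, 18, -10, 45, -21]; [0, 0, 0, 2, -4, 30, -20, 105]; [0, 0, 0, 0, 2, -5, 45, -35]; [0, 0, 0, 0, 0, 2, -6, 63]; [0, 0, 0, 0, 0, 0, 2, -7]; [0, 0, 0, 0, 0, 0, 0, 2]] (rows listed top to bottom)


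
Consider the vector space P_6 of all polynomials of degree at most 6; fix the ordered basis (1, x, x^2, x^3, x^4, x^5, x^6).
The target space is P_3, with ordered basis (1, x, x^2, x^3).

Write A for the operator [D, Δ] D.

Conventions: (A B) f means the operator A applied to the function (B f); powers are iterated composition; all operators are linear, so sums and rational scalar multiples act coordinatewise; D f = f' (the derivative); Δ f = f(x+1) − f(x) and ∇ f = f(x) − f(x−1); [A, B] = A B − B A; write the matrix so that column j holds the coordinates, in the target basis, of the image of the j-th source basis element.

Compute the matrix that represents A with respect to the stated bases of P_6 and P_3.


image of 1: 0
image of x: 0
image of x^2: 0
image of x^3: 0
image of x^4: 0
image of x^5: 0
image of x^6: 0
each image's coordinates form column j of the matrix

the matrix is [[0, 0, 0, 0, 0, 0, 0]; [0, 0, 0, 0, 0, 0, 0]; [0, 0, 0, 0, 0, 0, 0]; [0, 0, 0, 0, 0, 0, 0]] (rows listed top to bottom)


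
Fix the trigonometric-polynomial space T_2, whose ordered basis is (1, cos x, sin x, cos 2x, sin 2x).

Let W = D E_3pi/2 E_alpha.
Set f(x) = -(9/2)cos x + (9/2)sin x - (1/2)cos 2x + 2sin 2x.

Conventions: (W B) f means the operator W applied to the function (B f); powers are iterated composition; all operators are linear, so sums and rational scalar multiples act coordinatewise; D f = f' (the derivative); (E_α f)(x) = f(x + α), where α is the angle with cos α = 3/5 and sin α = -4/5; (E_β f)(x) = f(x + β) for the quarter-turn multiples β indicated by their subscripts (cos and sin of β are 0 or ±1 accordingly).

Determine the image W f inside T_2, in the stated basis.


the result is g(x) = -(63/10)cos x - (9/10)sin x + (52/25)cos 2x - (89/25)sin 2x

E_alpha f = -(63/10)cos x - (9/10)sin x - (89/50)cos 2x - (26/25)sin 2x
E_3pi/2 E_alpha f = (9/10)cos x - (63/10)sin x + (89/50)cos 2x + (26/25)sin 2x
D E_3pi/2 E_alpha f = -(63/10)cos x - (9/10)sin x + (52/25)cos 2x - (89/25)sin 2x


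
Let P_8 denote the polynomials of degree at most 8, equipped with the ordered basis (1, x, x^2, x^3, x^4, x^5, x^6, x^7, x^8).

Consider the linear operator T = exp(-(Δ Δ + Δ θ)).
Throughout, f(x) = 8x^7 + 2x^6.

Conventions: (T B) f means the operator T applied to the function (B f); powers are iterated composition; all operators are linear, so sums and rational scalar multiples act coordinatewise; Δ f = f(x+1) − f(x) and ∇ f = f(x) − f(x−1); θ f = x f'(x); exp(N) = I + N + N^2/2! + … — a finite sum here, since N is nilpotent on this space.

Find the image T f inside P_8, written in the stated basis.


order-1 term: -392x^6 - 1584x^5 - 3880x^4 - 6360x^3 - 6816x^2 - 4296x - 1200
order-2 term: 7056x^5 + 43320x^4 + 133520x^3 + 244380x^2 + 256508x + 120368
order-3 term: -58800x^4 - 395680x^3 - 1179120x^2 - 1794480x - 3462428/3
order-4 term: 235200x^3 + 1419480x^2 + 3250920x + 2782620
order-5 term: -423360x^2 - 1841184x - 2209128
order-6 term: 282240x + 589104
order-7 term: -40320
the series for exp(-(Δ Δ + Δ θ)) f terminates at order 7
exp(-(Δ Δ + Δ θ)) f = 8x^7 - 390x^6 + 5472x^5 - 19360x^4 - 33320x^3 + 54564x^2 + 149708x + 261904/3

the image equals g(x) = 8x^7 - 390x^6 + 5472x^5 - 19360x^4 - 33320x^3 + 54564x^2 + 149708x + 261904/3


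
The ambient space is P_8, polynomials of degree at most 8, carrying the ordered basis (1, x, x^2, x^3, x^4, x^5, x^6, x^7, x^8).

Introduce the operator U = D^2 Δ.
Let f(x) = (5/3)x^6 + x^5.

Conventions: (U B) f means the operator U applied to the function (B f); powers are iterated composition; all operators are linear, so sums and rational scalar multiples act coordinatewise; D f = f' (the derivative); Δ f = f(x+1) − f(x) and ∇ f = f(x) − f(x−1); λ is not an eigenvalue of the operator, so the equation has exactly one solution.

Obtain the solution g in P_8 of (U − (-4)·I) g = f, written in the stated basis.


g(x) = (5/12)x^6 + (1/4)x^5 - (25/2)x^3 - (45/2)x^2 - (65/4)x + 115/8

write g with unknown coordinates in the stated basis and equate coefficients in (U − (-4)·I) g = f
solving from the highest basis element down gives g = (5/12)x^6 + (1/4)x^5 - (25/2)x^3 - (45/2)x^2 - (65/4)x + 115/8
check: U g = 50x^3 + 90x^2 + 65x - 115/2
so U g − (-4)·g = (5/3)x^6 + x^5 = f ✓


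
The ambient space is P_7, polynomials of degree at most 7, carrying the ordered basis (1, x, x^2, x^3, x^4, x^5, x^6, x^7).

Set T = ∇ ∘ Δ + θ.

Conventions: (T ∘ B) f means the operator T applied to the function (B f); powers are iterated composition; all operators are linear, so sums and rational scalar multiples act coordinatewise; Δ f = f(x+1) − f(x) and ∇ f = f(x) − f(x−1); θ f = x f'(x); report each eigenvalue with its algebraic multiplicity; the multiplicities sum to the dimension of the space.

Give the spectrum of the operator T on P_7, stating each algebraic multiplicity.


image of 1: 0
image of x: x
image of x^2: 2x^2 + 2
image of x^3: 3x^3 + 6x
image of x^4: 4x^4 + 12x^2 + 2
image of x^5: 5x^5 + 20x^3 + 10x
image of x^6: 6x^6 + 30x^4 + 30x^2 + 2
image of x^7: 7x^7 + 42x^5 + 70x^3 + 14x
the matrix is upper triangular; its diagonal is (0, 1, 2, 3, 4, 5, 6, 7)
for a triangular matrix the eigenvalues are the diagonal entries, with algebraic multiplicity their repetition count

λ = 0 (multiplicity 1), λ = 1 (multiplicity 1), λ = 2 (multiplicity 1), λ = 3 (multiplicity 1), λ = 4 (multiplicity 1), λ = 5 (multiplicity 1), λ = 6 (multiplicity 1), λ = 7 (multiplicity 1)


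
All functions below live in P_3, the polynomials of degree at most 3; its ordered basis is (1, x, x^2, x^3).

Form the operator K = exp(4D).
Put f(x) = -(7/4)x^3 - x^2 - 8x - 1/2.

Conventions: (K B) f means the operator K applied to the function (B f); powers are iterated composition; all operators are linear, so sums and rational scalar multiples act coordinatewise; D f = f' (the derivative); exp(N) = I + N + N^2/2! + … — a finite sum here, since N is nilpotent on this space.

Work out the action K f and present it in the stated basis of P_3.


order-1 term: -21x^2 - 8x - 32
order-2 term: -84x - 16
order-3 term: -112
the series for exp(4D) f terminates at order 3
exp(4D) f = -(7/4)x^3 - 22x^2 - 100x - 321/2

the image equals g(x) = -(7/4)x^3 - 22x^2 - 100x - 321/2


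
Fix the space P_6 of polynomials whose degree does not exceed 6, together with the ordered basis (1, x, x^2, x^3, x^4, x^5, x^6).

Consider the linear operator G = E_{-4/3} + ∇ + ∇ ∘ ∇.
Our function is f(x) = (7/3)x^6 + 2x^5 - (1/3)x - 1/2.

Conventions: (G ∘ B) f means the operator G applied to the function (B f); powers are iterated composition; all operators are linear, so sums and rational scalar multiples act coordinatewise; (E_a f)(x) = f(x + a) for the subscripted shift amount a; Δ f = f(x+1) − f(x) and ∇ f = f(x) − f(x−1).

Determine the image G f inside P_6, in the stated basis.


the result is g(x) = (7/3)x^6 - (8/3)x^5 + (845/9)x^4 - (23360/81)x^3 + (33875/81)x^2 - (73805/243)x + 387653/4374

E_{-4/3} f = (7/3)x^6 - (50/3)x^5 + (440/9)x^4 - (6080/81)x^3 + (5120/81)x^2 - (6737/243)x + 20237/4374
∇ f = 14x^5 - 25x^4 + (80/3)x^3 - 15x^2 + 4x - 2/3
∇ f = 14x^5 - 25x^4 + (80/3)x^3 - 15x^2 + 4x - 2/3
∇ ∇ f = 70x^4 - 240x^3 + 370x^2 - 280x + 254/3
(E_{-4/3} + ∇ + ∇ ∘ ∇) f = (7/3)x^6 - (8/3)x^5 + (845/9)x^4 - (23360/81)x^3 + (33875/81)x^2 - (73805/243)x + 387653/4374


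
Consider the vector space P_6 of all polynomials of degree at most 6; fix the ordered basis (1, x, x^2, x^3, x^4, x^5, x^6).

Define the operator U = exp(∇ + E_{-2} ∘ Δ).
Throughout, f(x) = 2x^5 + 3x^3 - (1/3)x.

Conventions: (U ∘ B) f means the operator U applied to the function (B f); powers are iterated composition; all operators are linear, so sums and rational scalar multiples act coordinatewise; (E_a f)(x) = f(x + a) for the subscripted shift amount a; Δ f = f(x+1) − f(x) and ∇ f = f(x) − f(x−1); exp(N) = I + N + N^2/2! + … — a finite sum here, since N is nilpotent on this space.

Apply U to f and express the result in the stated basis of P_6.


the result is g(x) = 2x^5 + 20x^4 + 3x^3 - 142x^2 + (479/3)x + 310/3

order-1 term: 20x^4 - 80x^3 + 178x^2 - 196x + 262/3
order-2 term: 80x^3 - 480x^2 + 1156x - 1032
order-3 term: 160x^2 - 960x + 1624
order-4 term: 160x - 640
order-5 term: 64
the series for exp(∇ + E_{-2} ∘ Δ) f terminates at order 5
exp(∇ + E_{-2} ∘ Δ) f = 2x^5 + 20x^4 + 3x^3 - 142x^2 + (479/3)x + 310/3


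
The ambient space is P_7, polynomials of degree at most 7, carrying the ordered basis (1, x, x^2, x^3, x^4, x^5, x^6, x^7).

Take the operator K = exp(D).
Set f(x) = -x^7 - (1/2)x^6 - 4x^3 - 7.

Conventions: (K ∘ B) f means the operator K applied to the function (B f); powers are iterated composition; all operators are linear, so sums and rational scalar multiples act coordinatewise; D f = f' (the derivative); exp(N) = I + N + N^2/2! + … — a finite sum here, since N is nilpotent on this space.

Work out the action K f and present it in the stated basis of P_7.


the image equals g(x) = -x^7 - (15/2)x^6 - 24x^5 - (85/2)x^4 - 49x^3 - (81/2)x^2 - 22x - 25/2

order-1 term: -7x^6 - 3x^5 - 12x^2
order-2 term: -21x^5 - (15/2)x^4 - 12x
order-3 term: -35x^4 - 10x^3 - 4
order-4 term: -35x^3 - (15/2)x^2
order-5 term: -21x^2 - 3x
order-6 term: -7x - 1/2
order-7 term: -1
the series for exp(D) f terminates at order 7
exp(D) f = -x^7 - (15/2)x^6 - 24x^5 - (85/2)x^4 - 49x^3 - (81/2)x^2 - 22x - 25/2


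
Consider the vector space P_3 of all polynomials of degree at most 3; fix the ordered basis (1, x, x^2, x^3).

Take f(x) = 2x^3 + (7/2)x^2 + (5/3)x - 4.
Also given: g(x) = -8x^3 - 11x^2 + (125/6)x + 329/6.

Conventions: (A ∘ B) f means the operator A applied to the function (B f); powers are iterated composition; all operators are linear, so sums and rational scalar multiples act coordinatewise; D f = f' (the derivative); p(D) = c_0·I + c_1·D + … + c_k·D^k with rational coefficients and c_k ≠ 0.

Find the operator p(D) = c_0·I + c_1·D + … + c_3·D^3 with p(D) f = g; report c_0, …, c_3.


D^0 f = 2x^3 + (7/2)x^2 + (5/3)x - 4
D^1 f = 6x^2 + 7x + 5/3
D^2 f = 12x + 7
D^3 f = 12
matching coefficients of g against c_0 f + c_1 Df + … from the top degree down determines the c_i
solution: c_0 = -4, c_1 = 1/2, c_2 = 2, c_3 = 2

c_0 = -4, c_1 = 1/2, c_2 = 2, c_3 = 2


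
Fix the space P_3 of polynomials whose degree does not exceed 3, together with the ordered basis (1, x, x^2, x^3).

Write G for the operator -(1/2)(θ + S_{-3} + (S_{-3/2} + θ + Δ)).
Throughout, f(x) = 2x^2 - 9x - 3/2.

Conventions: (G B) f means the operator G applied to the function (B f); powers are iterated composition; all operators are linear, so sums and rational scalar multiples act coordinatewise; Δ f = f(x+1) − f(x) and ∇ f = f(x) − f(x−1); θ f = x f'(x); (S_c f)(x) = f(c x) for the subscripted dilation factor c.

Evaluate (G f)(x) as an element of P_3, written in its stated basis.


θ f = 4x^2 - 9x
S_{-3} f = 18x^2 + 27x - 3/2
S_{-3/2} f = (9/2)x^2 + (27/2)x - 3/2
θ f = 4x^2 - 9x
Δ f = 4x - 7
(S_{-3/2} + θ + Δ) f = (17/2)x^2 + (17/2)x - 17/2
(θ + S_{-3} + (S_{-3/2} + θ + Δ)) f = (61/2)x^2 + (53/2)x - 10
(-(1/2)(θ + S_{-3} + (S_{-3/2} + θ + Δ))) f = -(61/4)x^2 - (53/4)x + 5

the image equals g(x) = -(61/4)x^2 - (53/4)x + 5


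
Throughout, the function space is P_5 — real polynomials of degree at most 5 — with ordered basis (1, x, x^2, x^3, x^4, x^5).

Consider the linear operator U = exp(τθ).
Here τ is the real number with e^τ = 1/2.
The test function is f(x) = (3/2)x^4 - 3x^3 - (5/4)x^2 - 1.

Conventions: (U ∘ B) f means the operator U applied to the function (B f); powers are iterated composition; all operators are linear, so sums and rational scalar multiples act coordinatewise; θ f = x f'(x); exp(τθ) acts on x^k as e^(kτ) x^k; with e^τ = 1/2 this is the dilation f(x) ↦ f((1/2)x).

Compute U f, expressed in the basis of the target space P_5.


the image equals g(x) = (3/32)x^4 - (3/8)x^3 - (5/16)x^2 - 1

exp(τθ) x^k = e^(kτ) x^k; with e^τ = 1/2 this sends x^k to (1/2)^k x^k
x^2 ↦ 1/4 x^2
x^3 ↦ 1/8 x^3
x^4 ↦ 1/16 x^4
applying this coordinatewise to f: exp(τθ) f = (3/32)x^4 - (3/8)x^3 - (5/16)x^2 - 1


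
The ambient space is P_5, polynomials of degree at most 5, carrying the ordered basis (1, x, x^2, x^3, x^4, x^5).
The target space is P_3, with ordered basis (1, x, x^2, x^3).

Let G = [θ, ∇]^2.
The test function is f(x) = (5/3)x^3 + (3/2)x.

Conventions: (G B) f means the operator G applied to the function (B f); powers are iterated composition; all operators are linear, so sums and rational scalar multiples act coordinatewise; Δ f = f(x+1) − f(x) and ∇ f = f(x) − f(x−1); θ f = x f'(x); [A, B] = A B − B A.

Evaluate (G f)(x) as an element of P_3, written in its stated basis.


∇ f = 5x^2 - 5x + 19/6
θ ∇ f = 10x^2 - 5x
θ f = 5x^3 + (3/2)x
∇ θ f = 15x^2 - 15x + 13/2
[θ, ∇] f = -5x^2 + 10x - 13/2
∇ [θ, ∇] f = -10x + 15
θ ∇ [θ, ∇] f = -10x
θ [θ, ∇] f = -10x^2 + 10x
∇ θ [θ, ∇] f = -20x + 20
[θ, ∇] [θ, ∇] f = 10x - 20

the result is g(x) = 10x - 20


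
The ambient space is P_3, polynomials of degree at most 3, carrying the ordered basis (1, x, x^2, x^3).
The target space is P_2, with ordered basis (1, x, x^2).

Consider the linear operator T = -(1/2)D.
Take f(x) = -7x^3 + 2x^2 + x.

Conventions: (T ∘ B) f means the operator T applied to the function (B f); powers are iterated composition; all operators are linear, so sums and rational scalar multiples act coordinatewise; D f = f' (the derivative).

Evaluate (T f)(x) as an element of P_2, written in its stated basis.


the result is g(x) = (21/2)x^2 - 2x - 1/2

D f = -21x^2 + 4x + 1
(-(1/2)D) f = (21/2)x^2 - 2x - 1/2


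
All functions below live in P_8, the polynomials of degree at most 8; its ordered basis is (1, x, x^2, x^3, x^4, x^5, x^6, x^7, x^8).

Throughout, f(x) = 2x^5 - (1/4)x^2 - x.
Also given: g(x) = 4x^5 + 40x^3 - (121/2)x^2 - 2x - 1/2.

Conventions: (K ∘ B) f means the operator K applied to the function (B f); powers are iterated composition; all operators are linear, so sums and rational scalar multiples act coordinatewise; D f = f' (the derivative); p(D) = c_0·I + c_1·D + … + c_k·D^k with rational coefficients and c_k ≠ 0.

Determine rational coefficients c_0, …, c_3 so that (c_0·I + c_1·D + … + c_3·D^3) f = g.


D^0 f = 2x^5 - (1/4)x^2 - x
D^1 f = 10x^4 - (1/2)x - 1
D^2 f = 40x^3 - 1/2
D^3 f = 120x^2
matching coefficients of g against c_0 f + c_1 Df + … from the top degree down determines the c_i
solution: c_0 = 2, c_1 = 0, c_2 = 1, c_3 = -1/2

p(D) = 2·I + D^2 − (1/2)·D^3, i.e. c_0 = 2, c_1 = 0, c_2 = 1, c_3 = -1/2


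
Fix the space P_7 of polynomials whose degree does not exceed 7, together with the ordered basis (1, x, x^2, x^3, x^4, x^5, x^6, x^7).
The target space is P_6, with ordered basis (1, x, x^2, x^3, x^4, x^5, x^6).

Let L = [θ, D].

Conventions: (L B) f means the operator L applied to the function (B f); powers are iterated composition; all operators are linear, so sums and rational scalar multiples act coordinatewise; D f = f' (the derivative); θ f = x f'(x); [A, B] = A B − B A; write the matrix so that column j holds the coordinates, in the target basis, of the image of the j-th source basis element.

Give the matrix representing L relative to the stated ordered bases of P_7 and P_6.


the matrix is [[0, -1, 0, 0, 0, 0, 0, 0]; [0, 0, -2, 0, 0, 0, 0, 0]; [0, 0, 0, -3, 0, 0, 0, 0]; [0, 0, 0, 0, -4, 0, 0, 0]; [0, 0, 0, 0, 0, -5, 0, 0]; [0, 0, 0, 0, 0, 0, -6, 0]; [0, 0, 0, 0, 0, 0, 0, -7]] (rows listed top to bottom)

image of 1: 0
image of x: -1
image of x^2: -2x
image of x^3: -3x^2
image of x^4: -4x^3
image of x^5: -5x^4
image of x^6: -6x^5
image of x^7: -7x^6
each image's coordinates form column j of the matrix


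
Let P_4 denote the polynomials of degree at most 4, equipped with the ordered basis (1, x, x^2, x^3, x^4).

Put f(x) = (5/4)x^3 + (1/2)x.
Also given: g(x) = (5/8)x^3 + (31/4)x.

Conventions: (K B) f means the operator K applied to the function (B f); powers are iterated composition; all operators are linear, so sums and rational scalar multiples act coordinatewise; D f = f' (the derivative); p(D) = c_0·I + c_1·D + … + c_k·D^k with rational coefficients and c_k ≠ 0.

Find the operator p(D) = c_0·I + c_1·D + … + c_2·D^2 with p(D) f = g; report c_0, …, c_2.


p(D) = (1/2)·I + D^2, i.e. c_0 = 1/2, c_1 = 0, c_2 = 1

D^0 f = (5/4)x^3 + (1/2)x
D^1 f = (15/4)x^2 + 1/2
D^2 f = (15/2)x
matching coefficients of g against c_0 f + c_1 Df + … from the top degree down determines the c_i
solution: c_0 = 1/2, c_1 = 0, c_2 = 1


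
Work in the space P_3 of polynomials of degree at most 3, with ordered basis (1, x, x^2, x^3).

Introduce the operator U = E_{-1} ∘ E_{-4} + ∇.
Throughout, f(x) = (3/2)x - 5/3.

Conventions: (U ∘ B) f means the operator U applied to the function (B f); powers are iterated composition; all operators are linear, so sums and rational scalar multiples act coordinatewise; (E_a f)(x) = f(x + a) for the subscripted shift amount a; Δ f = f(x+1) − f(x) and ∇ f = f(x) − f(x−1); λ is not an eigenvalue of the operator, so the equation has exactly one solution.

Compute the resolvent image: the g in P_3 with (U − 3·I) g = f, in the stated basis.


the result is g(x) = -(3/4)x + 7/3

write g with unknown coordinates in the stated basis and equate coefficients in (U − 3·I) g = f
solving from the highest basis element down gives g = -(3/4)x + 7/3
check: U g = -(3/4)x + 16/3
so U g − 3·g = (3/2)x - 5/3 = f ✓


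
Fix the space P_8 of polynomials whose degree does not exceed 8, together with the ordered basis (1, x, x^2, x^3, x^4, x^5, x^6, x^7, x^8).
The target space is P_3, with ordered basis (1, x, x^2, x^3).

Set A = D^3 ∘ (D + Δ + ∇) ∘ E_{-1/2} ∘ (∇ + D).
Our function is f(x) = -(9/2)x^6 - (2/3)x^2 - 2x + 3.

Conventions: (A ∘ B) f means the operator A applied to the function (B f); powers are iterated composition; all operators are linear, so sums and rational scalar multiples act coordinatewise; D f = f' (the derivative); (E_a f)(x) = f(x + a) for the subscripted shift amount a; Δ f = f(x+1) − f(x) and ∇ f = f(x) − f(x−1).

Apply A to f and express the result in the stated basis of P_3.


∇ f = -27x^5 + (135/2)x^4 - 90x^3 + (135/2)x^2 - (85/3)x + 19/6
D f = -27x^5 - (4/3)x - 2
(∇ + D) f = -54x^5 + (135/2)x^4 - 90x^3 + (135/2)x^2 - (89/3)x + 7/6
E_{-1/2} (∇ + D) f = -54x^5 + (405/2)x^4 - 360x^3 + (1485/4)x^2 - (5167/24)x + 1601/32
D E_{-1/2} (∇ + D) f = -270x^4 + 810x^3 - 1080x^2 + (1485/2)x - 5167/24
Δ E_{-1/2} (∇ + D) f = -270x^4 + 270x^3 - 405x^2 + (405/2)x - 1333/24
∇ E_{-1/2} (∇ + D) f = -270x^4 + 1350x^3 - 2835x^2 + (5805/2)x - 28873/24
(D + Δ + ∇) E_{-1/2} (∇ + D) f = -810x^4 + 2430x^3 - 4320x^2 + (7695/2)x - 11791/8
D ((D + Δ + ∇) ∘ E_{-1/2} ∘ (∇ + D)) f = -3240x^3 + 7290x^2 - 8640x + 7695/2
D D ((D + Δ + ∇) ∘ E_{-1/2} ∘ (∇ + D)) f = -9720x^2 + 14580x - 8640
D D D ((D + Δ + ∇) ∘ E_{-1/2} ∘ (∇ + D)) f = -19440x + 14580

g(x) = -19440x + 14580


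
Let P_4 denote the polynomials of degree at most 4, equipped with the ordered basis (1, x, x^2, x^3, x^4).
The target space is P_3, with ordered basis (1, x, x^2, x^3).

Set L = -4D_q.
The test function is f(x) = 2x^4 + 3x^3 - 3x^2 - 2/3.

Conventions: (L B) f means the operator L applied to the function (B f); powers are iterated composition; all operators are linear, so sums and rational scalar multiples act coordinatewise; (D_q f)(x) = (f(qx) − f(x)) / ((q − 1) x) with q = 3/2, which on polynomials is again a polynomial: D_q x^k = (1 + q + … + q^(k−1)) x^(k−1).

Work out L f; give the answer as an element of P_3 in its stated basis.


the image equals g(x) = -65x^3 - 57x^2 + 30x

D_q f = (65/4)x^3 + (57/4)x^2 - (15/2)x
(-4D_q) f = -65x^3 - 57x^2 + 30x


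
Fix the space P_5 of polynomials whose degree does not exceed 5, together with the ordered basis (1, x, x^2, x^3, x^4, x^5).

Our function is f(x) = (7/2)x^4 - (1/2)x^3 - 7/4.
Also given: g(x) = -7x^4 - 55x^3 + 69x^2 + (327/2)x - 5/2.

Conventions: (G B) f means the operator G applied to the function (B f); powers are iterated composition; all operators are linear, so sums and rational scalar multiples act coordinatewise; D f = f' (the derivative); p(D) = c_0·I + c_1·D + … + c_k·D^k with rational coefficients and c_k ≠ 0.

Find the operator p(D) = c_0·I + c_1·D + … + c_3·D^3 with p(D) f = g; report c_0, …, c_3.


D^0 f = (7/2)x^4 - (1/2)x^3 - 7/4
D^1 f = 14x^3 - (3/2)x^2
D^2 f = 42x^2 - 3x
D^3 f = 84x - 3
matching coefficients of g against c_0 f + c_1 Df + … from the top degree down determines the c_i
solution: c_0 = -2, c_1 = -4, c_2 = 3/2, c_3 = 2

p(D) = -2·I − 4·D + (3/2)·D^2 + 2·D^3, i.e. c_0 = -2, c_1 = -4, c_2 = 3/2, c_3 = 2


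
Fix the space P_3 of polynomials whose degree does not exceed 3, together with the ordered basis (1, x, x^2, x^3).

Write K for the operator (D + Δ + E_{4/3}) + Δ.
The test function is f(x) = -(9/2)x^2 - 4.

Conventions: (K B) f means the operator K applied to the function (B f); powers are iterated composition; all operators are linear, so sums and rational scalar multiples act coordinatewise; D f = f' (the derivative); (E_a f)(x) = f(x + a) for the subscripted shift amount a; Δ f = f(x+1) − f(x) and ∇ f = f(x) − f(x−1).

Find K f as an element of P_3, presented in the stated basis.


the image equals g(x) = -(9/2)x^2 - 39x - 21

D f = -9x
Δ f = -9x - 9/2
E_{4/3} f = -(9/2)x^2 - 12x - 12
(D + Δ + E_{4/3}) f = -(9/2)x^2 - 30x - 33/2
Δ f = -9x - 9/2
((D + Δ + E_{4/3}) + Δ) f = -(9/2)x^2 - 39x - 21


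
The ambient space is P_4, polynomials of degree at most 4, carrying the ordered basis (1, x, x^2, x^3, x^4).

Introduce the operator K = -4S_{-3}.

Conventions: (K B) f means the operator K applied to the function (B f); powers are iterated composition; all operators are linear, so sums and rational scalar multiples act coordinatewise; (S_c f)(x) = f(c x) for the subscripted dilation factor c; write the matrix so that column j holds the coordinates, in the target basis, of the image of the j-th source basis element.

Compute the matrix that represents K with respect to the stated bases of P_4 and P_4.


image of 1: -4
image of x: 12x
image of x^2: -36x^2
image of x^3: 108x^3
image of x^4: -324x^4
each image's coordinates form column j of the matrix

the matrix is [[-4, 0, 0, 0, 0]; [0, 12, 0, 0, 0]; [0, 0, -36, 0, 0]; [0, 0, 0, 108, 0]; [0, 0, 0, 0, -324]] (rows listed top to bottom)


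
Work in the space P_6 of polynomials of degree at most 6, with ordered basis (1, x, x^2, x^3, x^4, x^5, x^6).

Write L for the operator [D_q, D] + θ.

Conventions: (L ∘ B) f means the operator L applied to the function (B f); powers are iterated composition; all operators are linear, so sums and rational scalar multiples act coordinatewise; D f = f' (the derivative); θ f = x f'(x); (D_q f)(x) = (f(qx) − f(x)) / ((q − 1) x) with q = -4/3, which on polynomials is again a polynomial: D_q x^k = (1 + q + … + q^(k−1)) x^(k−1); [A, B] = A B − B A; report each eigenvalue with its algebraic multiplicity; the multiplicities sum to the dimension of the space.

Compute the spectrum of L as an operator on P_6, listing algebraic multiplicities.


image of 1: 0
image of x: x
image of x^2: 2x^2 + 7/3
image of x^3: 3x^3 - (35/9)x
image of x^4: 4x^4 + (77/9)x^2
image of x^5: 5x^5 - (1099/81)x^3
image of x^6: 6x^6 + (5663/243)x^4
the matrix is upper triangular; its diagonal is (0, 1, 2, 3, 4, 5, 6)
for a triangular matrix the eigenvalues are the diagonal entries, with algebraic multiplicity their repetition count

λ = 0 (multiplicity 1), λ = 1 (multiplicity 1), λ = 2 (multiplicity 1), λ = 3 (multiplicity 1), λ = 4 (multiplicity 1), λ = 5 (multiplicity 1), λ = 6 (multiplicity 1)


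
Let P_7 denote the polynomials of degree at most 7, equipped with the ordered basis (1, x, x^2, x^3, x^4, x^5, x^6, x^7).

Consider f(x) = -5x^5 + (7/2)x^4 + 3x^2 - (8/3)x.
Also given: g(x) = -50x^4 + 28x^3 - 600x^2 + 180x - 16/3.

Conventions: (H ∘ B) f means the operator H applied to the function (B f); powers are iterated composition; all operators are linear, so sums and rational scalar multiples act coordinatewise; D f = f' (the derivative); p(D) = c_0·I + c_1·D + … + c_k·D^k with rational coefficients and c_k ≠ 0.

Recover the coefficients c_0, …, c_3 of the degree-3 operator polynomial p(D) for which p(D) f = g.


c_0 = 0, c_1 = 2, c_2 = 0, c_3 = 2

D^0 f = -5x^5 + (7/2)x^4 + 3x^2 - (8/3)x
D^1 f = -25x^4 + 14x^3 + 6x - 8/3
D^2 f = -100x^3 + 42x^2 + 6
D^3 f = -300x^2 + 84x
matching coefficients of g against c_0 f + c_1 Df + … from the top degree down determines the c_i
solution: c_0 = 0, c_1 = 2, c_2 = 0, c_3 = 2


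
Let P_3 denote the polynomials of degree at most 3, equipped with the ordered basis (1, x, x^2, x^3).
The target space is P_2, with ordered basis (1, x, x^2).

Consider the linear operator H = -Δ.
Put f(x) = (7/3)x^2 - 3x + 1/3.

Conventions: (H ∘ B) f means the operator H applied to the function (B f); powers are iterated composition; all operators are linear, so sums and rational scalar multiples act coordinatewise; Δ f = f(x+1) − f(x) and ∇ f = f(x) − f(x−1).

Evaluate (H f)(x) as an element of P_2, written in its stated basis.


g(x) = -(14/3)x + 2/3

Δ f = (14/3)x - 2/3
(-Δ) f = -(14/3)x + 2/3


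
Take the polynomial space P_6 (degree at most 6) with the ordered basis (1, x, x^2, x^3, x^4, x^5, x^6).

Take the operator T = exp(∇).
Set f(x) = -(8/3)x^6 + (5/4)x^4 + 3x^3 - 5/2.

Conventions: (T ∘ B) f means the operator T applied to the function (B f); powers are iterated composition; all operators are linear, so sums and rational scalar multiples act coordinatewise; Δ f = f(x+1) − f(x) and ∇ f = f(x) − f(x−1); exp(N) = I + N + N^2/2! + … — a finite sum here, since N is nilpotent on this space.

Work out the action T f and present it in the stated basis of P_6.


order-1 term: -16x^5 + 40x^4 - (145/3)x^3 + (83/2)x^2 - 20x + 53/12
order-2 term: -40x^4 + 160x^3 - (545/2)x^2 + 234x - 995/12
order-3 term: -(160/3)x^3 + 240x^2 - 395x + 471/2
order-4 term: -40x^2 + 160x - 2065/12
order-5 term: -16x + 40
order-6 term: -8/3
the series for exp(∇) f terminates at order 6
exp(∇) f = -(8/3)x^6 - 16x^5 + (5/4)x^4 + (184/3)x^3 - 31x^2 - 37x + 79/4

the image equals g(x) = -(8/3)x^6 - 16x^5 + (5/4)x^4 + (184/3)x^3 - 31x^2 - 37x + 79/4


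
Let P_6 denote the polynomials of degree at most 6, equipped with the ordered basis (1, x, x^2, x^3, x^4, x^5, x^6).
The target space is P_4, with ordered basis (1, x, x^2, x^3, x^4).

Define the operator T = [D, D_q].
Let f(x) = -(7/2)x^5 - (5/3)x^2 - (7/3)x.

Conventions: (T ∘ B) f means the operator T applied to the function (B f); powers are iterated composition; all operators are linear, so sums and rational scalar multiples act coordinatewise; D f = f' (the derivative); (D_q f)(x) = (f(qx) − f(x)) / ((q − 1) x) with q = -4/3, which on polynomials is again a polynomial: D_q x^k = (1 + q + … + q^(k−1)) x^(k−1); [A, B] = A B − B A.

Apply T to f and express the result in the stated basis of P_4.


D_q f = -(1267/162)x^4 + (5/9)x - 7/3
D D_q f = -(2534/81)x^3 + 5/9
D f = -(35/2)x^4 - (10/3)x - 7/3
D_q D f = (875/54)x^3 - 10/3
[D, D_q] f = -(7693/162)x^3 + 35/9

the image equals g(x) = -(7693/162)x^3 + 35/9


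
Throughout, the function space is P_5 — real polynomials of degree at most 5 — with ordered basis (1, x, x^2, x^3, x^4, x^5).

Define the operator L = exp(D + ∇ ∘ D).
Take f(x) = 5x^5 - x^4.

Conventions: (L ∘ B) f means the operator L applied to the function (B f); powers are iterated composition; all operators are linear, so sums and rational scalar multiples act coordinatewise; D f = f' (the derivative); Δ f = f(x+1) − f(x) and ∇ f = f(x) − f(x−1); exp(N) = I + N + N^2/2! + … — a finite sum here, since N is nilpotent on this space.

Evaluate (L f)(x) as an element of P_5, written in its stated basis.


g(x) = 5x^5 + 24x^4 + 146x^3 + 182x^2 + 409x + 13

order-1 term: 25x^4 + 96x^3 - 162x^2 + 112x - 29
order-2 term: 50x^3 + 294x^2 - 24x - 200
order-3 term: 50x^2 + 296x + 138
order-4 term: 25x + 99
order-5 term: 5
the series for exp(D + ∇ ∘ D) f terminates at order 5
exp(D + ∇ ∘ D) f = 5x^5 + 24x^4 + 146x^3 + 182x^2 + 409x + 13


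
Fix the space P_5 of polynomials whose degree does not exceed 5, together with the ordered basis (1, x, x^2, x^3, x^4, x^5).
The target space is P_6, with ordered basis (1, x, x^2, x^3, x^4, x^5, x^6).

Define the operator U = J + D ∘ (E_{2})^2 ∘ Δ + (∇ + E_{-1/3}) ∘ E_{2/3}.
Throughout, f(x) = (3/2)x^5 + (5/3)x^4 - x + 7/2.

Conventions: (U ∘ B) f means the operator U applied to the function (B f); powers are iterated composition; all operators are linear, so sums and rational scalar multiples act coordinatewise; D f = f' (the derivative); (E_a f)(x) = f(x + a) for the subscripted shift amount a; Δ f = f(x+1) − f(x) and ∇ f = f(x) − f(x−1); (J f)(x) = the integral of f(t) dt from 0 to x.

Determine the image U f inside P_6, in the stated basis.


J f = (1/4)x^6 + (1/3)x^5 - (1/2)x^2 + (7/2)x
Δ f = (15/2)x^4 + (65/3)x^3 + 25x^2 + (85/6)x + 13/6
E_{2} Δ f = (15/2)x^4 + (245/3)x^3 + 335x^2 + (3685/6)x + 2543/6
E_{2} E_{2} Δ f = (15/2)x^4 + (425/3)x^3 + 1005x^2 + (19045/6)x + 7531/2
D (E_{2})^2 Δ f = 30x^3 + 425x^2 + 2010x + 19045/6
E_{2/3} f = (3/2)x^5 + (20/3)x^4 + (100/9)x^3 + (80/9)x^2 + (199/81)x + 1633/486
∇ E_{2/3} f = (15/2)x^4 + (35/3)x^3 + (25/3)x^2 + (65/18)x - 79/162
E_{-1/3} E_{2/3} f = (3/2)x^5 + (25/6)x^4 + (35/9)x^3 + (5/3)x^2 - (107/162)x + 776/243
(∇ + E_{-1/3}) E_{2/3} f = (3/2)x^5 + (35/3)x^4 + (140/9)x^3 + 10x^2 + (239/81)x + 1315/486
(J + D ∘ (E_{2})^2 ∘ Δ + (∇ + E_{-1/3}) ∘ E_{2/3}) f = (1/4)x^6 + (11/6)x^5 + (35/3)x^4 + (410/9)x^3 + (869/2)x^2 + (326665/162)x + 771980/243

the image equals g(x) = (1/4)x^6 + (11/6)x^5 + (35/3)x^4 + (410/9)x^3 + (869/2)x^2 + (326665/162)x + 771980/243


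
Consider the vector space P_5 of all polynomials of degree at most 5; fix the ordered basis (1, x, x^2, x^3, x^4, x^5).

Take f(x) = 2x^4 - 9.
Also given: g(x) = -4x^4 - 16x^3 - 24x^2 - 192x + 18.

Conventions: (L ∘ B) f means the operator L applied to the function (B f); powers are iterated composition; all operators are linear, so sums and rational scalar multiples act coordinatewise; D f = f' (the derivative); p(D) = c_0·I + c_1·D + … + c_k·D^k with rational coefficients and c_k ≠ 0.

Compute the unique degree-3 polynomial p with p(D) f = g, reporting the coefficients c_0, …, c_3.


D^0 f = 2x^4 - 9
D^1 f = 8x^3
D^2 f = 24x^2
D^3 f = 48x
matching coefficients of g against c_0 f + c_1 Df + … from the top degree down determines the c_i
solution: c_0 = -2, c_1 = -2, c_2 = -1, c_3 = -4

p(D) = -2·I − 2·D − D^2 − 4·D^3, i.e. c_0 = -2, c_1 = -2, c_2 = -1, c_3 = -4


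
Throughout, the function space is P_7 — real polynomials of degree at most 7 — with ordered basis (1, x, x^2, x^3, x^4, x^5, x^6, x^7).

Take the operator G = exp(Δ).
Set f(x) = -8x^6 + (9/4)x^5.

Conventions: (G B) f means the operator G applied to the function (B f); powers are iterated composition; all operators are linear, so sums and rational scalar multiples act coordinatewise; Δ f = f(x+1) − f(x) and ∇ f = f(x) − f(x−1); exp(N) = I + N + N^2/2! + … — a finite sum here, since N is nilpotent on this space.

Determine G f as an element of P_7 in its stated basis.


the result is g(x) = -8x^6 - (183/4)x^5 - (915/4)x^4 - 755x^3 - (3375/2)x^2 - (9309/4)x - 1507

order-1 term: -48x^5 - (435/4)x^4 - (275/2)x^3 - (195/2)x^2 - (147/4)x - 23/4
order-2 term: -120x^4 - (915/2)x^3 - (1545/2)x^2 - (2565/4)x - 857/4
order-3 term: -160x^3 - (1395/2)x^2 - (2265/2)x - 2655/4
order-4 term: -120x^2 - (1875/4)x - 995/2
order-5 term: -48x - 471/4
order-6 term: -8
the series for exp(Δ) f terminates at order 6
exp(Δ) f = -8x^6 - (183/4)x^5 - (915/4)x^4 - 755x^3 - (3375/2)x^2 - (9309/4)x - 1507


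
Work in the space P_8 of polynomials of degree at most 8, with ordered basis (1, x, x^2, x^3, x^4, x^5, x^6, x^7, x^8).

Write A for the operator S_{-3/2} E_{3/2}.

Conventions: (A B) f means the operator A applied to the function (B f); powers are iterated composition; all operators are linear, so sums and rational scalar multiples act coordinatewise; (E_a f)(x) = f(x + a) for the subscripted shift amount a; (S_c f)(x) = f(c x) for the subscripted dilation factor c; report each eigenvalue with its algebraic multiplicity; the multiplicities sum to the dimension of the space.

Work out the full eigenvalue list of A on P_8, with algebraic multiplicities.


λ = -2187/128 (multiplicity 1), λ = -243/32 (multiplicity 1), λ = -27/8 (multiplicity 1), λ = -3/2 (multiplicity 1), λ = 1 (multiplicity 1), λ = 9/4 (multiplicity 1), λ = 81/16 (multiplicity 1), λ = 729/64 (multiplicity 1), λ = 6561/256 (multiplicity 1)

image of 1: 1
image of x: -(3/2)x + 3/2
image of x^2: (9/4)x^2 - (9/2)x + 9/4
image of x^3: -(27/8)x^3 + (81/8)x^2 - (81/8)x + 27/8
image of x^4: (81/16)x^4 - (81/4)x^3 + (243/8)x^2 - (81/4)x + 81/16
image of x^5: -(243/32)x^5 + (1215/32)x^4 - (1215/16)x^3 + (1215/16)x^2 - (1215/32)x + 243/32
image of x^6: (729/64)x^6 - (2187/32)x^5 + (10935/64)x^4 - (3645/16)x^3 + (10935/64)x^2 - (2187/32)x + 729/64
image of x^7: -(2187/128)x^7 + (15309/128)x^6 - (45927/128)x^5 + (76545/128)x^4 - (76545/128)x^3 + (45927/128)x^2 - (15309/128)x + 2187/128
image of x^8: (6561/256)x^8 - (6561/32)x^7 + (45927/64)x^6 - (45927/32)x^5 + (229635/128)x^4 - (45927/32)x^3 + (45927/64)x^2 - (6561/32)x + 6561/256
the matrix is upper triangular; its diagonal is (1, -3/2, 9/4, -27/8, 81/16, -243/32, 729/64, -2187/128, 6561/256)
for a triangular matrix the eigenvalues are the diagonal entries, with algebraic multiplicity their repetition count


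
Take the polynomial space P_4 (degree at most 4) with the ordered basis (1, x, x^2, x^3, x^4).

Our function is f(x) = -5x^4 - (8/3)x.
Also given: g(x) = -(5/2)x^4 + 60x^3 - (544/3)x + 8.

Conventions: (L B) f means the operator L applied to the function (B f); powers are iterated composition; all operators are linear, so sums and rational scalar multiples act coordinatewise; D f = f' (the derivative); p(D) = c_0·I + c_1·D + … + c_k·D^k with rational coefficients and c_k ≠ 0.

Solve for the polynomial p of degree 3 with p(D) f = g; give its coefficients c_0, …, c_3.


p(D) = (1/2)·I − 3·D + (3/2)·D^3, i.e. c_0 = 1/2, c_1 = -3, c_2 = 0, c_3 = 3/2

D^0 f = -5x^4 - (8/3)x
D^1 f = -20x^3 - 8/3
D^2 f = -60x^2
D^3 f = -120x
matching coefficients of g against c_0 f + c_1 Df + … from the top degree down determines the c_i
solution: c_0 = 1/2, c_1 = -3, c_2 = 0, c_3 = 3/2


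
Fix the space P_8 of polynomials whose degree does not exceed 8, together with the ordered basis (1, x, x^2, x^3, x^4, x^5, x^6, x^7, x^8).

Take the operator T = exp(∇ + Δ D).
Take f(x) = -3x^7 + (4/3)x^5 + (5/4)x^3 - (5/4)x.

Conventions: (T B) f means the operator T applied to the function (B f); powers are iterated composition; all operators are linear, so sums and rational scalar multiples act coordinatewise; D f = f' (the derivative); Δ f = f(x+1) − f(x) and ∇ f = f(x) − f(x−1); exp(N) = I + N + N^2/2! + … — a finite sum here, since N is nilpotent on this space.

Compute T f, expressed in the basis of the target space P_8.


the image equals g(x) = -3x^7 - 21x^6 - (374/3)x^5 - (2500/3)x^4 - (36205/12)x^3 - (94687/12)x^2 - (170729/12)x - 137795/12

order-1 term: -21x^6 - 63x^5 - (1240/3)x^4 - (905/3)x^3 - (3851/12)x^2 - (325/4)x - 49/4
order-2 term: -63x^5 - 315x^4 - (5945/3)x^3 - 3425x^2 - (59167/12)x - 19991/12
order-3 term: -105x^4 - 630x^3 - (10355/3)x^2 - 6260x - 70421/12
order-4 term: -105x^3 - 630x^2 - (7855/3)x - 9410/3
order-5 term: -63x^2 - 315x - 2201/3
order-6 term: -21x - 63
order-7 term: -3
the series for exp(∇ + Δ D) f terminates at order 7
exp(∇ + Δ D) f = -3x^7 - 21x^6 - (374/3)x^5 - (2500/3)x^4 - (36205/12)x^3 - (94687/12)x^2 - (170729/12)x - 137795/12
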